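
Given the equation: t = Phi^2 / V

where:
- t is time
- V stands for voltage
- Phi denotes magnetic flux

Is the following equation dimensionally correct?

No

t (time) has dimensions [T].
V (voltage) has dimensions [I^-1 L^2 M T^-3].
Phi (magnetic flux) has dimensions [I^-1 L^2 M T^-2].

Left side: [T]
Right side: [I^-1 L^2 M T^-1]

The two sides have different dimensions, so the equation is NOT dimensionally consistent.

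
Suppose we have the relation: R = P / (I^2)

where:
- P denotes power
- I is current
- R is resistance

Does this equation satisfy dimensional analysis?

Yes

P (power) has dimensions [L^2 M T^-3].
I (current) has dimensions [I].
R (resistance) has dimensions [I^-2 L^2 M T^-3].

Left side: [I^-2 L^2 M T^-3]
Right side: [I^-2 L^2 M T^-3]

Both sides have the same dimensions, so the equation is dimensionally consistent.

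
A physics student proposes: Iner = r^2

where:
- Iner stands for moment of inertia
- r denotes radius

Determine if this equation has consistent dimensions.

No

Iner (moment of inertia) has dimensions [L^2 M].
r (radius) has dimensions [L].

Left side: [L^2 M]
Right side: [L^2]

The two sides have different dimensions, so the equation is NOT dimensionally consistent.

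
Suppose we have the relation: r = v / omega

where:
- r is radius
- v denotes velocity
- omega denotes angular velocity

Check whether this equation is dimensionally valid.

Yes

r (radius) has dimensions [L].
v (velocity) has dimensions [L T^-1].
omega (angular velocity) has dimensions [T^-1].

Left side: [L]
Right side: [L]

Both sides have the same dimensions, so the equation is dimensionally consistent.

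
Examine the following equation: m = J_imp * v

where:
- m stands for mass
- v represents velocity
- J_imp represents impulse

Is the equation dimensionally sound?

No

m (mass) has dimensions [M].
v (velocity) has dimensions [L T^-1].
J_imp (impulse) has dimensions [L M T^-1].

Left side: [M]
Right side: [L^2 M T^-2]

The two sides have different dimensions, so the equation is NOT dimensionally consistent.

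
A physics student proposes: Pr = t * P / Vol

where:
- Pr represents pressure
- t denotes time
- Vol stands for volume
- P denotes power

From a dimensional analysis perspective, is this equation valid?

Yes

Pr (pressure) has dimensions [L^-1 M T^-2].
t (time) has dimensions [T].
Vol (volume) has dimensions [L^3].
P (power) has dimensions [L^2 M T^-3].

Left side: [L^-1 M T^-2]
Right side: [L^-1 M T^-2]

Both sides have the same dimensions, so the equation is dimensionally consistent.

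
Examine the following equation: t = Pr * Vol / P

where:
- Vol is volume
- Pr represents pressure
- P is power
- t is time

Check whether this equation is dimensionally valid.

Yes

Vol (volume) has dimensions [L^3].
Pr (pressure) has dimensions [L^-1 M T^-2].
P (power) has dimensions [L^2 M T^-3].
t (time) has dimensions [T].

Left side: [T]
Right side: [T]

Both sides have the same dimensions, so the equation is dimensionally consistent.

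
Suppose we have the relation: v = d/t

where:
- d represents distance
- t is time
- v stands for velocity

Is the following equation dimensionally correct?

Yes

d (distance) has dimensions [L].
t (time) has dimensions [T].
v (velocity) has dimensions [L T^-1].

Left side: [L T^-1]
Right side: [L T^-1]

Both sides have the same dimensions, so the equation is dimensionally consistent.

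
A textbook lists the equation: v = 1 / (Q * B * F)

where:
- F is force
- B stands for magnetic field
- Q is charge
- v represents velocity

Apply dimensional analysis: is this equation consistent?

No

F (force) has dimensions [L M T^-2].
B (magnetic field) has dimensions [I^-1 M T^-2].
Q (charge) has dimensions [I T].
v (velocity) has dimensions [L T^-1].

Left side: [L T^-1]
Right side: [L^-1 M^-2 T^3]

The two sides have different dimensions, so the equation is NOT dimensionally consistent.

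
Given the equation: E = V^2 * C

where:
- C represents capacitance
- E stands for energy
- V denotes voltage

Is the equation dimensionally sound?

Yes

C (capacitance) has dimensions [I^2 L^-2 M^-1 T^4].
E (energy) has dimensions [L^2 M T^-2].
V (voltage) has dimensions [I^-1 L^2 M T^-3].

Left side: [L^2 M T^-2]
Right side: [L^2 M T^-2]

Both sides have the same dimensions, so the equation is dimensionally consistent.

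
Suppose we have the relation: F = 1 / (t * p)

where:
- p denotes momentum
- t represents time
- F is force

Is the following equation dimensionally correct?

No

p (momentum) has dimensions [L M T^-1].
t (time) has dimensions [T].
F (force) has dimensions [L M T^-2].

Left side: [L M T^-2]
Right side: [L^-1 M^-1]

The two sides have different dimensions, so the equation is NOT dimensionally consistent.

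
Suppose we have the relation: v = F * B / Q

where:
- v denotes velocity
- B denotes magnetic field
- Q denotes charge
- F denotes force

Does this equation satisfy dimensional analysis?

No

v (velocity) has dimensions [L T^-1].
B (magnetic field) has dimensions [I^-1 M T^-2].
Q (charge) has dimensions [I T].
F (force) has dimensions [L M T^-2].

Left side: [L T^-1]
Right side: [I^-2 L M^2 T^-5]

The two sides have different dimensions, so the equation is NOT dimensionally consistent.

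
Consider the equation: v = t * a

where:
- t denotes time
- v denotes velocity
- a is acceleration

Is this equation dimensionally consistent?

Yes

t (time) has dimensions [T].
v (velocity) has dimensions [L T^-1].
a (acceleration) has dimensions [L T^-2].

Left side: [L T^-1]
Right side: [L T^-1]

Both sides have the same dimensions, so the equation is dimensionally consistent.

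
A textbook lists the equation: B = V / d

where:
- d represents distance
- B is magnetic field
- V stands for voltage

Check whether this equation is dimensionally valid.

No

d (distance) has dimensions [L].
B (magnetic field) has dimensions [I^-1 M T^-2].
V (voltage) has dimensions [I^-1 L^2 M T^-3].

Left side: [I^-1 M T^-2]
Right side: [I^-1 L M T^-3]

The two sides have different dimensions, so the equation is NOT dimensionally consistent.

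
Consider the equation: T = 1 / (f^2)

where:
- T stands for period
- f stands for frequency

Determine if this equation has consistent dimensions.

No

T (period) has dimensions [T].
f (frequency) has dimensions [T^-1].

Left side: [T]
Right side: [T^2]

The two sides have different dimensions, so the equation is NOT dimensionally consistent.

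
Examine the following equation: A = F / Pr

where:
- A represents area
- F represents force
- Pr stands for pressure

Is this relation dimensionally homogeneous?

Yes

A (area) has dimensions [L^2].
F (force) has dimensions [L M T^-2].
Pr (pressure) has dimensions [L^-1 M T^-2].

Left side: [L^2]
Right side: [L^2]

Both sides have the same dimensions, so the equation is dimensionally consistent.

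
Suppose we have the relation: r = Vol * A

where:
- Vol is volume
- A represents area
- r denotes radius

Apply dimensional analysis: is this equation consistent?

No

Vol (volume) has dimensions [L^3].
A (area) has dimensions [L^2].
r (radius) has dimensions [L].

Left side: [L]
Right side: [L^5]

The two sides have different dimensions, so the equation is NOT dimensionally consistent.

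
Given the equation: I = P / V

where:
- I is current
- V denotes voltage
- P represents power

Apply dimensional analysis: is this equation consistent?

Yes

I (current) has dimensions [I].
V (voltage) has dimensions [I^-1 L^2 M T^-3].
P (power) has dimensions [L^2 M T^-3].

Left side: [I]
Right side: [I]

Both sides have the same dimensions, so the equation is dimensionally consistent.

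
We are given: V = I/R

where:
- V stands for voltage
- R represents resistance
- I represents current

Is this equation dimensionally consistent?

No

V (voltage) has dimensions [I^-1 L^2 M T^-3].
R (resistance) has dimensions [I^-2 L^2 M T^-3].
I (current) has dimensions [I].

Left side: [I^-1 L^2 M T^-3]
Right side: [I^3 L^-2 M^-1 T^3]

The two sides have different dimensions, so the equation is NOT dimensionally consistent.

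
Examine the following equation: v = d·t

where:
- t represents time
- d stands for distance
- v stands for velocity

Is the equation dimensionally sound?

No

t (time) has dimensions [T].
d (distance) has dimensions [L].
v (velocity) has dimensions [L T^-1].

Left side: [L T^-1]
Right side: [L T]

The two sides have different dimensions, so the equation is NOT dimensionally consistent.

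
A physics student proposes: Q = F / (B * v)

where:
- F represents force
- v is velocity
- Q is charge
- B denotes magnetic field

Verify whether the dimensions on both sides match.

Yes

F (force) has dimensions [L M T^-2].
v (velocity) has dimensions [L T^-1].
Q (charge) has dimensions [I T].
B (magnetic field) has dimensions [I^-1 M T^-2].

Left side: [I T]
Right side: [I T]

Both sides have the same dimensions, so the equation is dimensionally consistent.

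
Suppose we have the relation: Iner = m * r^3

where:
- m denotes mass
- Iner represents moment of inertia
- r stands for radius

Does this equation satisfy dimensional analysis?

No

m (mass) has dimensions [M].
Iner (moment of inertia) has dimensions [L^2 M].
r (radius) has dimensions [L].

Left side: [L^2 M]
Right side: [L^3 M]

The two sides have different dimensions, so the equation is NOT dimensionally consistent.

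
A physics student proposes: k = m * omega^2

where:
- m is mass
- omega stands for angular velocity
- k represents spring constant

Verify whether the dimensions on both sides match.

Yes

m (mass) has dimensions [M].
omega (angular velocity) has dimensions [T^-1].
k (spring constant) has dimensions [M T^-2].

Left side: [M T^-2]
Right side: [M T^-2]

Both sides have the same dimensions, so the equation is dimensionally consistent.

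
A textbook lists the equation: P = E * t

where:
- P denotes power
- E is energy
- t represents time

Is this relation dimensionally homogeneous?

No

P (power) has dimensions [L^2 M T^-3].
E (energy) has dimensions [L^2 M T^-2].
t (time) has dimensions [T].

Left side: [L^2 M T^-3]
Right side: [L^2 M T^-1]

The two sides have different dimensions, so the equation is NOT dimensionally consistent.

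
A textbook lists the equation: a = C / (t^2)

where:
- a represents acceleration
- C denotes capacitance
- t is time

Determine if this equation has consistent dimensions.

No

a (acceleration) has dimensions [L T^-2].
C (capacitance) has dimensions [I^2 L^-2 M^-1 T^4].
t (time) has dimensions [T].

Left side: [L T^-2]
Right side: [I^2 L^-2 M^-1 T^2]

The two sides have different dimensions, so the equation is NOT dimensionally consistent.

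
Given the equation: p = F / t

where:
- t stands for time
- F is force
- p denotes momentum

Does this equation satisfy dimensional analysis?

No

t (time) has dimensions [T].
F (force) has dimensions [L M T^-2].
p (momentum) has dimensions [L M T^-1].

Left side: [L M T^-1]
Right side: [L M T^-3]

The two sides have different dimensions, so the equation is NOT dimensionally consistent.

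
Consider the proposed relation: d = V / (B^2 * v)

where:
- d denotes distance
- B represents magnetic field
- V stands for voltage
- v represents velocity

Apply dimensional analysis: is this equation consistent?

No

d (distance) has dimensions [L].
B (magnetic field) has dimensions [I^-1 M T^-2].
V (voltage) has dimensions [I^-1 L^2 M T^-3].
v (velocity) has dimensions [L T^-1].

Left side: [L]
Right side: [I L M^-1 T^2]

The two sides have different dimensions, so the equation is NOT dimensionally consistent.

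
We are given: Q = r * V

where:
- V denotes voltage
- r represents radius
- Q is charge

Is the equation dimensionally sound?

No

V (voltage) has dimensions [I^-1 L^2 M T^-3].
r (radius) has dimensions [L].
Q (charge) has dimensions [I T].

Left side: [I T]
Right side: [I^-1 L^3 M T^-3]

The two sides have different dimensions, so the equation is NOT dimensionally consistent.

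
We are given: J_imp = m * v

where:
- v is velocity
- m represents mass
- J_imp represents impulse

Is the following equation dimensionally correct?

Yes

v (velocity) has dimensions [L T^-1].
m (mass) has dimensions [M].
J_imp (impulse) has dimensions [L M T^-1].

Left side: [L M T^-1]
Right side: [L M T^-1]

Both sides have the same dimensions, so the equation is dimensionally consistent.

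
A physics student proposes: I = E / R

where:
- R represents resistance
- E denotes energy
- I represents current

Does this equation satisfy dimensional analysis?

No

R (resistance) has dimensions [I^-2 L^2 M T^-3].
E (energy) has dimensions [L^2 M T^-2].
I (current) has dimensions [I].

Left side: [I]
Right side: [I^2 T]

The two sides have different dimensions, so the equation is NOT dimensionally consistent.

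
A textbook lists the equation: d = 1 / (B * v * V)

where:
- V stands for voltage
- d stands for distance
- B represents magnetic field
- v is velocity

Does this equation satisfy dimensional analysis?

No

V (voltage) has dimensions [I^-1 L^2 M T^-3].
d (distance) has dimensions [L].
B (magnetic field) has dimensions [I^-1 M T^-2].
v (velocity) has dimensions [L T^-1].

Left side: [L]
Right side: [I^2 L^-3 M^-2 T^6]

The two sides have different dimensions, so the equation is NOT dimensionally consistent.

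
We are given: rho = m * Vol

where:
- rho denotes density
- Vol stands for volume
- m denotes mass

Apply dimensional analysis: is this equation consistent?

No

rho (density) has dimensions [L^-3 M].
Vol (volume) has dimensions [L^3].
m (mass) has dimensions [M].

Left side: [L^-3 M]
Right side: [L^3 M]

The two sides have different dimensions, so the equation is NOT dimensionally consistent.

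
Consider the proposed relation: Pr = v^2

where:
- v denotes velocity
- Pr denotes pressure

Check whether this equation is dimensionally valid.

No

v (velocity) has dimensions [L T^-1].
Pr (pressure) has dimensions [L^-1 M T^-2].

Left side: [L^-1 M T^-2]
Right side: [L^2 T^-2]

The two sides have different dimensions, so the equation is NOT dimensionally consistent.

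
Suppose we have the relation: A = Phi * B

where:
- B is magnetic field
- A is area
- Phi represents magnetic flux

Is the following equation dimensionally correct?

No

B (magnetic field) has dimensions [I^-1 M T^-2].
A (area) has dimensions [L^2].
Phi (magnetic flux) has dimensions [I^-1 L^2 M T^-2].

Left side: [L^2]
Right side: [I^-2 L^2 M^2 T^-4]

The two sides have different dimensions, so the equation is NOT dimensionally consistent.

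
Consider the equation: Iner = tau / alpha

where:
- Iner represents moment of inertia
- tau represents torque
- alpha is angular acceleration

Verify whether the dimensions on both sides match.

Yes

Iner (moment of inertia) has dimensions [L^2 M].
tau (torque) has dimensions [L^2 M T^-2].
alpha (angular acceleration) has dimensions [T^-2].

Left side: [L^2 M]
Right side: [L^2 M]

Both sides have the same dimensions, so the equation is dimensionally consistent.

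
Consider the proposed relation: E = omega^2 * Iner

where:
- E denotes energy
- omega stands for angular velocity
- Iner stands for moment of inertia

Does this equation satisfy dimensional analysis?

Yes

E (energy) has dimensions [L^2 M T^-2].
omega (angular velocity) has dimensions [T^-1].
Iner (moment of inertia) has dimensions [L^2 M].

Left side: [L^2 M T^-2]
Right side: [L^2 M T^-2]

Both sides have the same dimensions, so the equation is dimensionally consistent.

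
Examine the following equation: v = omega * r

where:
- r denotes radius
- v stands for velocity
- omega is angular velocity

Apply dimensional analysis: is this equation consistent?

Yes

r (radius) has dimensions [L].
v (velocity) has dimensions [L T^-1].
omega (angular velocity) has dimensions [T^-1].

Left side: [L T^-1]
Right side: [L T^-1]

Both sides have the same dimensions, so the equation is dimensionally consistent.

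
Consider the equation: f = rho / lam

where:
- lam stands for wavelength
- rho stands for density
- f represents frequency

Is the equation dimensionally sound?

No

lam (wavelength) has dimensions [L].
rho (density) has dimensions [L^-3 M].
f (frequency) has dimensions [T^-1].

Left side: [T^-1]
Right side: [L^-4 M]

The two sides have different dimensions, so the equation is NOT dimensionally consistent.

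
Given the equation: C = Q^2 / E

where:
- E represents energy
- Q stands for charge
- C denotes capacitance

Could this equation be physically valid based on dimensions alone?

Yes

E (energy) has dimensions [L^2 M T^-2].
Q (charge) has dimensions [I T].
C (capacitance) has dimensions [I^2 L^-2 M^-1 T^4].

Left side: [I^2 L^-2 M^-1 T^4]
Right side: [I^2 L^-2 M^-1 T^4]

Both sides have the same dimensions, so the equation is dimensionally consistent.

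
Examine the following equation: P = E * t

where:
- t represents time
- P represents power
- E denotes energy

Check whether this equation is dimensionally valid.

No

t (time) has dimensions [T].
P (power) has dimensions [L^2 M T^-3].
E (energy) has dimensions [L^2 M T^-2].

Left side: [L^2 M T^-3]
Right side: [L^2 M T^-1]

The two sides have different dimensions, so the equation is NOT dimensionally consistent.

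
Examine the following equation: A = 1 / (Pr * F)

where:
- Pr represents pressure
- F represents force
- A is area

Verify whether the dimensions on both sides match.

No

Pr (pressure) has dimensions [L^-1 M T^-2].
F (force) has dimensions [L M T^-2].
A (area) has dimensions [L^2].

Left side: [L^2]
Right side: [M^-2 T^4]

The two sides have different dimensions, so the equation is NOT dimensionally consistent.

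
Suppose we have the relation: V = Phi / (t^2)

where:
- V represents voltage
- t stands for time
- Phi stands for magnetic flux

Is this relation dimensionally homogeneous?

No

V (voltage) has dimensions [I^-1 L^2 M T^-3].
t (time) has dimensions [T].
Phi (magnetic flux) has dimensions [I^-1 L^2 M T^-2].

Left side: [I^-1 L^2 M T^-3]
Right side: [I^-1 L^2 M T^-4]

The two sides have different dimensions, so the equation is NOT dimensionally consistent.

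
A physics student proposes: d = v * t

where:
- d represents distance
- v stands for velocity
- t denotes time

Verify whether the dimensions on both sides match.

Yes

d (distance) has dimensions [L].
v (velocity) has dimensions [L T^-1].
t (time) has dimensions [T].

Left side: [L]
Right side: [L]

Both sides have the same dimensions, so the equation is dimensionally consistent.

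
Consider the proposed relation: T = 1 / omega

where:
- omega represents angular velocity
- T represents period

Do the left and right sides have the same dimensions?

Yes

omega (angular velocity) has dimensions [T^-1].
T (period) has dimensions [T].

Left side: [T]
Right side: [T]

Both sides have the same dimensions, so the equation is dimensionally consistent.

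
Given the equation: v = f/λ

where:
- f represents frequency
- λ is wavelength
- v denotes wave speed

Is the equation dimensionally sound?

No

f (frequency) has dimensions [T^-1].
λ (wavelength) has dimensions [L].
v (wave speed) has dimensions [L T^-1].

Left side: [L T^-1]
Right side: [L^-1 T^-1]

The two sides have different dimensions, so the equation is NOT dimensionally consistent.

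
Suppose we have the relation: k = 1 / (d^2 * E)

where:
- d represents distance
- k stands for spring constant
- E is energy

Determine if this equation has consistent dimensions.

No

d (distance) has dimensions [L].
k (spring constant) has dimensions [M T^-2].
E (energy) has dimensions [L^2 M T^-2].

Left side: [M T^-2]
Right side: [L^-4 M^-1 T^2]

The two sides have different dimensions, so the equation is NOT dimensionally consistent.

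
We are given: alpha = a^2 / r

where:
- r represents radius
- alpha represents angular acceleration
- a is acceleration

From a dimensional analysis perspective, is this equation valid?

No

r (radius) has dimensions [L].
alpha (angular acceleration) has dimensions [T^-2].
a (acceleration) has dimensions [L T^-2].

Left side: [T^-2]
Right side: [L T^-4]

The two sides have different dimensions, so the equation is NOT dimensionally consistent.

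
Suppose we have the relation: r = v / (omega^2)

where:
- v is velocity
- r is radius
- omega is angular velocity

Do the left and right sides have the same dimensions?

No

v (velocity) has dimensions [L T^-1].
r (radius) has dimensions [L].
omega (angular velocity) has dimensions [T^-1].

Left side: [L]
Right side: [L T]

The two sides have different dimensions, so the equation is NOT dimensionally consistent.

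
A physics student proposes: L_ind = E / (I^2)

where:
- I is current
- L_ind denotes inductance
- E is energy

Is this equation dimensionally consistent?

Yes

I (current) has dimensions [I].
L_ind (inductance) has dimensions [I^-2 L^2 M T^-2].
E (energy) has dimensions [L^2 M T^-2].

Left side: [I^-2 L^2 M T^-2]
Right side: [I^-2 L^2 M T^-2]

Both sides have the same dimensions, so the equation is dimensionally consistent.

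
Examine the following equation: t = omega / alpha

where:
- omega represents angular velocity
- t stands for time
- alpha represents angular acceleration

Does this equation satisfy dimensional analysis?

Yes

omega (angular velocity) has dimensions [T^-1].
t (time) has dimensions [T].
alpha (angular acceleration) has dimensions [T^-2].

Left side: [T]
Right side: [T]

Both sides have the same dimensions, so the equation is dimensionally consistent.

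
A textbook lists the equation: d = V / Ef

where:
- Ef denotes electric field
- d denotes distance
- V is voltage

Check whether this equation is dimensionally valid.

Yes

Ef (electric field) has dimensions [I^-1 L M T^-3].
d (distance) has dimensions [L].
V (voltage) has dimensions [I^-1 L^2 M T^-3].

Left side: [L]
Right side: [L]

Both sides have the same dimensions, so the equation is dimensionally consistent.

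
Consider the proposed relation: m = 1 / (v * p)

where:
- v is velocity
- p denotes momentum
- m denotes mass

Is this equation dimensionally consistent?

No

v (velocity) has dimensions [L T^-1].
p (momentum) has dimensions [L M T^-1].
m (mass) has dimensions [M].

Left side: [M]
Right side: [L^-2 M^-1 T^2]

The two sides have different dimensions, so the equation is NOT dimensionally consistent.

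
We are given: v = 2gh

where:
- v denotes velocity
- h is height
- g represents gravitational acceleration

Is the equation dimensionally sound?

No

v (velocity) has dimensions [L T^-1].
h (height) has dimensions [L].
g (gravitational acceleration) has dimensions [L T^-2].

Left side: [L T^-1]
Right side: [L^2 T^-2]

The two sides have different dimensions, so the equation is NOT dimensionally consistent.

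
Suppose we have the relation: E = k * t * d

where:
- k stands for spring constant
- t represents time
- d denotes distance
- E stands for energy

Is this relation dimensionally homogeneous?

No

k (spring constant) has dimensions [M T^-2].
t (time) has dimensions [T].
d (distance) has dimensions [L].
E (energy) has dimensions [L^2 M T^-2].

Left side: [L^2 M T^-2]
Right side: [L M T^-1]

The two sides have different dimensions, so the equation is NOT dimensionally consistent.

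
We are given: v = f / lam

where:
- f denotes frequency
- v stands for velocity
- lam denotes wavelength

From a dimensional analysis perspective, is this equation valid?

No

f (frequency) has dimensions [T^-1].
v (velocity) has dimensions [L T^-1].
lam (wavelength) has dimensions [L].

Left side: [L T^-1]
Right side: [L^-1 T^-1]

The two sides have different dimensions, so the equation is NOT dimensionally consistent.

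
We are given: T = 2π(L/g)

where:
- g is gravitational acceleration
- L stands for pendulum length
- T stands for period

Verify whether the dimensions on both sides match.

No

g (gravitational acceleration) has dimensions [L T^-2].
L (pendulum length) has dimensions [L].
T (period) has dimensions [T].

Left side: [T]
Right side: [T^2]

The two sides have different dimensions, so the equation is NOT dimensionally consistent.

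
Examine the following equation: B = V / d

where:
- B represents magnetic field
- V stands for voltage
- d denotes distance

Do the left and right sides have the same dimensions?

No

B (magnetic field) has dimensions [I^-1 M T^-2].
V (voltage) has dimensions [I^-1 L^2 M T^-3].
d (distance) has dimensions [L].

Left side: [I^-1 M T^-2]
Right side: [I^-1 L M T^-3]

The two sides have different dimensions, so the equation is NOT dimensionally consistent.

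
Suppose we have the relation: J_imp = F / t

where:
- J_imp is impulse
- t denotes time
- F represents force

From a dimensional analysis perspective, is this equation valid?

No

J_imp (impulse) has dimensions [L M T^-1].
t (time) has dimensions [T].
F (force) has dimensions [L M T^-2].

Left side: [L M T^-1]
Right side: [L M T^-3]

The two sides have different dimensions, so the equation is NOT dimensionally consistent.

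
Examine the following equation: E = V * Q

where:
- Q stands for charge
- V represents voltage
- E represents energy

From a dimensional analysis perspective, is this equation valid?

Yes

Q (charge) has dimensions [I T].
V (voltage) has dimensions [I^-1 L^2 M T^-3].
E (energy) has dimensions [L^2 M T^-2].

Left side: [L^2 M T^-2]
Right side: [L^2 M T^-2]

Both sides have the same dimensions, so the equation is dimensionally consistent.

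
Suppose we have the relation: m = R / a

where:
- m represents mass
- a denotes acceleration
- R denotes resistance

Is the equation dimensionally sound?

No

m (mass) has dimensions [M].
a (acceleration) has dimensions [L T^-2].
R (resistance) has dimensions [I^-2 L^2 M T^-3].

Left side: [M]
Right side: [I^-2 L M T^-1]

The two sides have different dimensions, so the equation is NOT dimensionally consistent.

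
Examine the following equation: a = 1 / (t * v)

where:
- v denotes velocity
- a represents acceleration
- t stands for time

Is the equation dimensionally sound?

No

v (velocity) has dimensions [L T^-1].
a (acceleration) has dimensions [L T^-2].
t (time) has dimensions [T].

Left side: [L T^-2]
Right side: [L^-1]

The two sides have different dimensions, so the equation is NOT dimensionally consistent.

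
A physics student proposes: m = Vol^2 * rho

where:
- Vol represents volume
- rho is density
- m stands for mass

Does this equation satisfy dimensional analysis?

No

Vol (volume) has dimensions [L^3].
rho (density) has dimensions [L^-3 M].
m (mass) has dimensions [M].

Left side: [M]
Right side: [L^3 M]

The two sides have different dimensions, so the equation is NOT dimensionally consistent.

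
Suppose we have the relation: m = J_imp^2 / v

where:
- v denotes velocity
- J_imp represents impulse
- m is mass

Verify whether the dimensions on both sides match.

No

v (velocity) has dimensions [L T^-1].
J_imp (impulse) has dimensions [L M T^-1].
m (mass) has dimensions [M].

Left side: [M]
Right side: [L M^2 T^-1]

The two sides have different dimensions, so the equation is NOT dimensionally consistent.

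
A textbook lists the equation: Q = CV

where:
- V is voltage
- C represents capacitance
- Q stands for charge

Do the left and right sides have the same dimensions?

Yes

V (voltage) has dimensions [I^-1 L^2 M T^-3].
C (capacitance) has dimensions [I^2 L^-2 M^-1 T^4].
Q (charge) has dimensions [I T].

Left side: [I T]
Right side: [I T]

Both sides have the same dimensions, so the equation is dimensionally consistent.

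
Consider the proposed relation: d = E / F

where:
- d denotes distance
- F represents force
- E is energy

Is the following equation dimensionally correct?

Yes

d (distance) has dimensions [L].
F (force) has dimensions [L M T^-2].
E (energy) has dimensions [L^2 M T^-2].

Left side: [L]
Right side: [L]

Both sides have the same dimensions, so the equation is dimensionally consistent.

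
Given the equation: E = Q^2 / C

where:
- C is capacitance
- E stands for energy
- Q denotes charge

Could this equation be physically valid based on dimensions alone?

Yes

C (capacitance) has dimensions [I^2 L^-2 M^-1 T^4].
E (energy) has dimensions [L^2 M T^-2].
Q (charge) has dimensions [I T].

Left side: [L^2 M T^-2]
Right side: [L^2 M T^-2]

Both sides have the same dimensions, so the equation is dimensionally consistent.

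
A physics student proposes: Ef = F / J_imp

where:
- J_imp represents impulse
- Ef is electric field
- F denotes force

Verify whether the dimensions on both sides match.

No

J_imp (impulse) has dimensions [L M T^-1].
Ef (electric field) has dimensions [I^-1 L M T^-3].
F (force) has dimensions [L M T^-2].

Left side: [I^-1 L M T^-3]
Right side: [T^-1]

The two sides have different dimensions, so the equation is NOT dimensionally consistent.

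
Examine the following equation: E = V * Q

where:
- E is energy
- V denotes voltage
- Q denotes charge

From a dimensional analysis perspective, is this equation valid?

Yes

E (energy) has dimensions [L^2 M T^-2].
V (voltage) has dimensions [I^-1 L^2 M T^-3].
Q (charge) has dimensions [I T].

Left side: [L^2 M T^-2]
Right side: [L^2 M T^-2]

Both sides have the same dimensions, so the equation is dimensionally consistent.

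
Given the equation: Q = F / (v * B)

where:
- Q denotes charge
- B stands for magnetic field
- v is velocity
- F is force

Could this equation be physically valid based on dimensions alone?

Yes

Q (charge) has dimensions [I T].
B (magnetic field) has dimensions [I^-1 M T^-2].
v (velocity) has dimensions [L T^-1].
F (force) has dimensions [L M T^-2].

Left side: [I T]
Right side: [I T]

Both sides have the same dimensions, so the equation is dimensionally consistent.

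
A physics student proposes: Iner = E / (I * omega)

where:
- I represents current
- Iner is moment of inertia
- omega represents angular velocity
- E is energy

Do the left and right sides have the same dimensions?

No

I (current) has dimensions [I].
Iner (moment of inertia) has dimensions [L^2 M].
omega (angular velocity) has dimensions [T^-1].
E (energy) has dimensions [L^2 M T^-2].

Left side: [L^2 M]
Right side: [I^-1 L^2 M T^-1]

The two sides have different dimensions, so the equation is NOT dimensionally consistent.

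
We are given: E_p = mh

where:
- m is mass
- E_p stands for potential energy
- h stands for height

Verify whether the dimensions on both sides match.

No

m (mass) has dimensions [M].
E_p (potential energy) has dimensions [L^2 M T^-2].
h (height) has dimensions [L].

Left side: [L^2 M T^-2]
Right side: [L M]

The two sides have different dimensions, so the equation is NOT dimensionally consistent.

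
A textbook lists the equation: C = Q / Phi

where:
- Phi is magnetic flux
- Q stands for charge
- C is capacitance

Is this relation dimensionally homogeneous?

No

Phi (magnetic flux) has dimensions [I^-1 L^2 M T^-2].
Q (charge) has dimensions [I T].
C (capacitance) has dimensions [I^2 L^-2 M^-1 T^4].

Left side: [I^2 L^-2 M^-1 T^4]
Right side: [I^2 L^-2 M^-1 T^3]

The two sides have different dimensions, so the equation is NOT dimensionally consistent.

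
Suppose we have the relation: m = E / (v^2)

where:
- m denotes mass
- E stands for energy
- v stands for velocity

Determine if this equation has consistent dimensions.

Yes

m (mass) has dimensions [M].
E (energy) has dimensions [L^2 M T^-2].
v (velocity) has dimensions [L T^-1].

Left side: [M]
Right side: [M]

Both sides have the same dimensions, so the equation is dimensionally consistent.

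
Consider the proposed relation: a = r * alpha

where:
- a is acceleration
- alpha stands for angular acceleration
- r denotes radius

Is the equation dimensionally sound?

Yes

a (acceleration) has dimensions [L T^-2].
alpha (angular acceleration) has dimensions [T^-2].
r (radius) has dimensions [L].

Left side: [L T^-2]
Right side: [L T^-2]

Both sides have the same dimensions, so the equation is dimensionally consistent.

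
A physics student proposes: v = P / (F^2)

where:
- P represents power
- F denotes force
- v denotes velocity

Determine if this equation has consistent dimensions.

No

P (power) has dimensions [L^2 M T^-3].
F (force) has dimensions [L M T^-2].
v (velocity) has dimensions [L T^-1].

Left side: [L T^-1]
Right side: [M^-1 T]

The two sides have different dimensions, so the equation is NOT dimensionally consistent.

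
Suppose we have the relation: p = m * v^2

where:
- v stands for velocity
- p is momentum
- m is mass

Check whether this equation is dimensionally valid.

No

v (velocity) has dimensions [L T^-1].
p (momentum) has dimensions [L M T^-1].
m (mass) has dimensions [M].

Left side: [L M T^-1]
Right side: [L^2 M T^-2]

The two sides have different dimensions, so the equation is NOT dimensionally consistent.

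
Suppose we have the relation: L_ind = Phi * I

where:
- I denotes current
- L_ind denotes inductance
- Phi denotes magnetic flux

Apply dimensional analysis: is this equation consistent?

No

I (current) has dimensions [I].
L_ind (inductance) has dimensions [I^-2 L^2 M T^-2].
Phi (magnetic flux) has dimensions [I^-1 L^2 M T^-2].

Left side: [I^-2 L^2 M T^-2]
Right side: [L^2 M T^-2]

The two sides have different dimensions, so the equation is NOT dimensionally consistent.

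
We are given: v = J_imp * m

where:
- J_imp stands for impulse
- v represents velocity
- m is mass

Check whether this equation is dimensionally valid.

No

J_imp (impulse) has dimensions [L M T^-1].
v (velocity) has dimensions [L T^-1].
m (mass) has dimensions [M].

Left side: [L T^-1]
Right side: [L M^2 T^-1]

The two sides have different dimensions, so the equation is NOT dimensionally consistent.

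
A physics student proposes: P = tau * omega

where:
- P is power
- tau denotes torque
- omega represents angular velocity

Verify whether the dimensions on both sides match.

Yes

P (power) has dimensions [L^2 M T^-3].
tau (torque) has dimensions [L^2 M T^-2].
omega (angular velocity) has dimensions [T^-1].

Left side: [L^2 M T^-3]
Right side: [L^2 M T^-3]

Both sides have the same dimensions, so the equation is dimensionally consistent.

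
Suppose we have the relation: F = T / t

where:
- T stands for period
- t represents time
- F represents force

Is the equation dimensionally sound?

No

T (period) has dimensions [T].
t (time) has dimensions [T].
F (force) has dimensions [L M T^-2].

Left side: [L M T^-2]
Right side: [dimensionless]

The two sides have different dimensions, so the equation is NOT dimensionally consistent.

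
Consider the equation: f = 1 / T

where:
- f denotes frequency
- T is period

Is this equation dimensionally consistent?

Yes

f (frequency) has dimensions [T^-1].
T (period) has dimensions [T].

Left side: [T^-1]
Right side: [T^-1]

Both sides have the same dimensions, so the equation is dimensionally consistent.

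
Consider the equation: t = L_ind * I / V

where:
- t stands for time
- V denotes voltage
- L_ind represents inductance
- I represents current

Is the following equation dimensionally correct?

Yes

t (time) has dimensions [T].
V (voltage) has dimensions [I^-1 L^2 M T^-3].
L_ind (inductance) has dimensions [I^-2 L^2 M T^-2].
I (current) has dimensions [I].

Left side: [T]
Right side: [T]

Both sides have the same dimensions, so the equation is dimensionally consistent.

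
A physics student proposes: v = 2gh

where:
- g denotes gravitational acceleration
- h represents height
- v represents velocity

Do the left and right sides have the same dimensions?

No

g (gravitational acceleration) has dimensions [L T^-2].
h (height) has dimensions [L].
v (velocity) has dimensions [L T^-1].

Left side: [L T^-1]
Right side: [L^2 T^-2]

The two sides have different dimensions, so the equation is NOT dimensionally consistent.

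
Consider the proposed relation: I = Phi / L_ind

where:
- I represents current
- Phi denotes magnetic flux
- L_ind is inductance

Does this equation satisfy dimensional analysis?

Yes

I (current) has dimensions [I].
Phi (magnetic flux) has dimensions [I^-1 L^2 M T^-2].
L_ind (inductance) has dimensions [I^-2 L^2 M T^-2].

Left side: [I]
Right side: [I]

Both sides have the same dimensions, so the equation is dimensionally consistent.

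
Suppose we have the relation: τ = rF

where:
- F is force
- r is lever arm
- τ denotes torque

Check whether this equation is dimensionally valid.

Yes

F (force) has dimensions [L M T^-2].
r (lever arm) has dimensions [L].
τ (torque) has dimensions [L^2 M T^-2].

Left side: [L^2 M T^-2]
Right side: [L^2 M T^-2]

Both sides have the same dimensions, so the equation is dimensionally consistent.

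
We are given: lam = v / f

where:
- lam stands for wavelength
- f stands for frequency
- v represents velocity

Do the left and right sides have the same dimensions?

Yes

lam (wavelength) has dimensions [L].
f (frequency) has dimensions [T^-1].
v (velocity) has dimensions [L T^-1].

Left side: [L]
Right side: [L]

Both sides have the same dimensions, so the equation is dimensionally consistent.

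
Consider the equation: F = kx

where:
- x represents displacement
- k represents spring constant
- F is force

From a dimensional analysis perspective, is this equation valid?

Yes

x (displacement) has dimensions [L].
k (spring constant) has dimensions [M T^-2].
F (force) has dimensions [L M T^-2].

Left side: [L M T^-2]
Right side: [L M T^-2]

Both sides have the same dimensions, so the equation is dimensionally consistent.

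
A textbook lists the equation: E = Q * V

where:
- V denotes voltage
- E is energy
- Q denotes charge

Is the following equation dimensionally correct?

Yes

V (voltage) has dimensions [I^-1 L^2 M T^-3].
E (energy) has dimensions [L^2 M T^-2].
Q (charge) has dimensions [I T].

Left side: [L^2 M T^-2]
Right side: [L^2 M T^-2]

Both sides have the same dimensions, so the equation is dimensionally consistent.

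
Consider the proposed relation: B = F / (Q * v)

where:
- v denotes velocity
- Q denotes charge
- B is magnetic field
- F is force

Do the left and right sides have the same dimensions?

Yes

v (velocity) has dimensions [L T^-1].
Q (charge) has dimensions [I T].
B (magnetic field) has dimensions [I^-1 M T^-2].
F (force) has dimensions [L M T^-2].

Left side: [I^-1 M T^-2]
Right side: [I^-1 M T^-2]

Both sides have the same dimensions, so the equation is dimensionally consistent.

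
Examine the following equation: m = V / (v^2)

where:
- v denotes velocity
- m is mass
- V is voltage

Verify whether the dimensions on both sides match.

No

v (velocity) has dimensions [L T^-1].
m (mass) has dimensions [M].
V (voltage) has dimensions [I^-1 L^2 M T^-3].

Left side: [M]
Right side: [I^-1 M T^-1]

The two sides have different dimensions, so the equation is NOT dimensionally consistent.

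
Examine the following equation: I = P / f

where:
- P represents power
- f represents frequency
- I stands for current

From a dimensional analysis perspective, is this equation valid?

No

P (power) has dimensions [L^2 M T^-3].
f (frequency) has dimensions [T^-1].
I (current) has dimensions [I].

Left side: [I]
Right side: [L^2 M T^-2]

The two sides have different dimensions, so the equation is NOT dimensionally consistent.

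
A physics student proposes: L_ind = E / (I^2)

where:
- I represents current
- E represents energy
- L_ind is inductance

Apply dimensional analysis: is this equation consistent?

Yes

I (current) has dimensions [I].
E (energy) has dimensions [L^2 M T^-2].
L_ind (inductance) has dimensions [I^-2 L^2 M T^-2].

Left side: [I^-2 L^2 M T^-2]
Right side: [I^-2 L^2 M T^-2]

Both sides have the same dimensions, so the equation is dimensionally consistent.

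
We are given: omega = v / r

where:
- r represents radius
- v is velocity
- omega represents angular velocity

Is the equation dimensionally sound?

Yes

r (radius) has dimensions [L].
v (velocity) has dimensions [L T^-1].
omega (angular velocity) has dimensions [T^-1].

Left side: [T^-1]
Right side: [T^-1]

Both sides have the same dimensions, so the equation is dimensionally consistent.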